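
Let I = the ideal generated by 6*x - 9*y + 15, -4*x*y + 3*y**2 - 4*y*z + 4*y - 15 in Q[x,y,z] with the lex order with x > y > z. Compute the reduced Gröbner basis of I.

G = {x - 3/2*y + 5/2, y**2 + 4/3*y*z - 14/3*y + 5}

f_1 = 6*x - 9*y + 15, LT = x.
f_2 = -4*x*y + 3*y**2 - 4*y*z + 4*y - 15, LT = x*y.

S(f_1,f_2): lcm = x*y. S = -3/4*y**2 - y*z + 7/2*y - 15/4.
  leading term y**2: no divisor's leading term divides it; move -3/4*y**2 to the remainder.
  leading term y*z: no divisor's leading term divides it; move -y*z to the remainder.
  leading term y: no divisor's leading term divides it; move 7/2*y to the remainder.
  leading term 1: no divisor's leading term divides it; move -15/4 to the remainder.
  remainder -3/4*y**2 - y*z + 7/2*y - 15/4 ≠ 0; add g_3 = -3/4*y**2 - y*z + 7/2*y - 15/4 to the basis.

The other S-polynomials (S(f_1,g_3), S(f_2,g_3)) all reduce to 0 modulo the current basis, so we have a Gröbner basis.
Inter-reduce: drop elements whose leading term is divisible by another's, tail-reduce, and make monic.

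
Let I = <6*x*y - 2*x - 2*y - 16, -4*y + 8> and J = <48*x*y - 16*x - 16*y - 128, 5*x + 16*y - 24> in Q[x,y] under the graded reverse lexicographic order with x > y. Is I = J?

Equality of ideals is decidable: compute both reduced Gröbner bases (unique for the ordering) and check whether they agree.
Buchberger on the first generating set:
f_1 = 6*x*y - 2*x - 2*y - 16, LT = x*y.
f_2 = -4*y + 8, LT = y.

S(f_1,f_2): lcm = x*y. S = 5/3*x - 1/3*y - 8/3.
  leading term x: no divisor's leading term divides it; move 5/3*x to the remainder.
  leading term y: subtract (1/12)·f_2 from -1/3*y - 8/3 → -10/3
  leading term 1: no divisor's leading term divides it; move -10/3 to the remainder.
  remainder 5/3*x - 10/3 ≠ 0; add g_3 = 5/3*x - 10/3 to the basis.

The other S-polynomials (S(f_1,g_3), S(f_2,g_3)) all reduce to 0 modulo the current basis, so we have a Gröbner basis.
Inter-reduce: drop elements whose leading term is divisible by another's, tail-reduce, and make monic.
Reduced Gröbner basis: {x - 2, y - 2}.

Buchberger on the second generating set:
h_1 = 48*x*y - 16*x - 16*y - 128, LT = x*y.
h_2 = 5*x + 16*y - 24, LT = x.

S(h_1,h_2): lcm = x*y. S = -16/5*y**2 - 1/3*x + 67/15*y - 8/3.
  leading term y**2: no divisor's leading term divides it; move -16/5*y**2 to the remainder.
  leading term x: subtract (-1/15)·h_2 from -1/3*x + 67/15*y - 8/3 → 83/15*y - 64/15
  leading term y: no divisor's leading term divides it; move 83/15*y to the remainder.
  leading term 1: no divisor's leading term divides it; move -64/15 to the remainder.
  remainder -16/5*y**2 + 83/15*y - 64/15 ≠ 0; add k_3 = -16/5*y**2 + 83/15*y - 64/15 to the basis.

The other S-polynomials (S(h_1,k_3), S(h_2,k_3)) all reduce to 0 modulo the current basis, so we have a Gröbner basis.
Inter-reduce: drop elements whose leading term is divisible by another's, tail-reduce, and make monic.
Reduced Gröbner basis: {y**2 - 83/48*y + 4/3, x + 16/5*y - 24/5}.

Since the reduced bases disagree, the two ideals are not the same.
The choice of monomial ordering does not affect the verdict — as long as both bases are computed under the same ordering, their equality decides ideal equality.

No, the ideals differ.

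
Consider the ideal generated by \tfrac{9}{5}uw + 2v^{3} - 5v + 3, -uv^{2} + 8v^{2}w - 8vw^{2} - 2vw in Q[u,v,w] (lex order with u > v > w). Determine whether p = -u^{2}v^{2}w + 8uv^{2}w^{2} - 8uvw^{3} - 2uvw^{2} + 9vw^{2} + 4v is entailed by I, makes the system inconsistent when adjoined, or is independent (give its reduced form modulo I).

First compute the reduced Gröbner basis of I by Buchberger's algorithm.
f_1 = \tfrac{9}{5}uw + 2v^{3} - 5v + 3, LT = uw.
f_2 = -uv^{2} + 8v^{2}w - 8vw^{2} - 2vw, LT = uv^{2}.

S(f_1,f_2): lcm = uv^{2}w. S = \tfrac{10}{9}v^{5} - \tfrac{25}{9}v^{3} + 8v^{2}w^{2} + \tfrac{5}{3}v^{2} - 8vw^{3} - 2vw^{2}.
  reduce S modulo (f_1, f_2):
  remainder \tfrac{10}{9}v^{5} - \tfrac{25}{9}v^{3} + 8v^{2}w^{2} + \tfrac{5}{3}v^{2} - 8vw^{3} - 2vw^{2} ≠ 0; add h_3 = \tfrac{10}{9}v^{5} - \tfrac{25}{9}v^{3} + 8v^{2}w^{2} + \tfrac{5}{3}v^{2} - 8vw^{3} - 2vw^{2} to the basis.

The other S-polynomials (S(f_1,h_3), S(f_2,h_3)) all reduce to 0 modulo the current basis, so we have a Gröbner basis.
Inter-reduce: drop elements whose leading term is divisible by another's, tail-reduce, and make monic.
Reduced Gröbner basis: {uv^{2} - 8v^{2}w + 8vw^{2} + 2vw, uw + \tfrac{10}{9}v^{3} - \tfrac{25}{9}v + \tfrac{5}{3}, v^{5} - \tfrac{5}{2}v^{3} + \tfrac{36}{5}v^{2}w^{2} + \tfrac{3}{2}v^{2} - \tfrac{36}{5}vw^{3} - \tfrac{9}{5}vw^{2}}.
Label its elements g_1 = uv^{2} - 8v^{2}w + 8vw^{2} + 2vw, g_2 = uw + \tfrac{10}{9}v^{3} - \tfrac{25}{9}v + \tfrac{5}{3}, g_3 = v^{5} - \tfrac{5}{2}v^{3} + \tfrac{36}{5}v^{2}w^{2} + \tfrac{3}{2}v^{2} - \tfrac{36}{5}vw^{3} - \tfrac{9}{5}vw^{2}.

Reduce p = -u^{2}v^{2}w + 8uv^{2}w^{2} - 8uvw^{3} - 2uvw^{2} + 9vw^{2} + 4v modulo G:
  leading term u^{2}v^{2}w: subtract (-uw)·g_1 from -u^{2}v^{2}w + 8uv^{2}w^{2} - 8uvw^{3} - 2uvw^{2} + 9vw^{2} + 4v → 9vw^{2} + 4v
  leading term vw^{2}: no divisor's leading term divides it; move 9vw^{2} to the remainder.
  leading term v: no divisor's leading term divides it; move 4v to the remainder.
  normal form = 9vw^{2} + 4v.
The normal form is nonzero, so p ∉ I. Since p minus its normal form lies in I, I + (p) = I + (r) where r = 9vw^{2} + 4v; decide whether this ideal is the whole ring.
Run Buchberger on G together with r (pairs among the g_i already reduce to 0 since G is a Gröbner basis):
g_1 = uv^{2} - 8v^{2}w + 8vw^{2} + 2vw, LT = uv^{2}.
g_2 = uw + \tfrac{10}{9}v^{3} - \tfrac{25}{9}v + \tfrac{5}{3}, LT = uw.
g_3 = v^{5} - \tfrac{5}{2}v^{3} + \tfrac{36}{5}v^{2}w^{2} + \tfrac{3}{2}v^{2} - \tfrac{36}{5}vw^{3} - \tfrac{9}{5}vw^{2}, LT = v^{5}.
r = 9vw^{2} + 4v, LT = vw^{2}.

S(g_2,r): lcm = uvw^{2}. S = -\tfrac{4}{9}uv + \tfrac{10}{9}v^{4}w - \tfrac{25}{9}v^{2}w + \tfrac{5}{3}vw.
  reduce S modulo (g_1, g_2, g_3, r):
  remainder -\tfrac{4}{9}uv + \tfrac{10}{9}v^{4}w - \tfrac{25}{9}v^{2}w + \tfrac{5}{3}vw ≠ 0; add m_5 = -\tfrac{4}{9}uv + \tfrac{10}{9}v^{4}w - \tfrac{25}{9}v^{2}w + \tfrac{5}{3}vw to the basis.

The other S-polynomials (S(g_1,g_2), S(g_1,g_3), S(g_1,r), S(g_2,g_3), S(g_3,r), S(g_1,m_5), S(g_2,m_5), S(g_3,m_5), S(r,m_5)) all reduce to 0 modulo the current basis, so we have a Gröbner basis.
Inter-reduce: drop elements whose leading term is divisible by another's, tail-reduce, and make monic.
Reduced Gröbner basis: {uv - \tfrac{5}{2}v^{4}w + \tfrac{25}{4}v^{2}w - \tfrac{15}{4}vw, uw + \tfrac{10}{9}v^{3} - \tfrac{25}{9}v + \tfrac{5}{3}, v^{5} - \tfrac{5}{2}v^{3} - \tfrac{17}{10}v^{2} + \tfrac{16}{5}vw + \tfrac{4}{5}v, vw^{2} + \tfrac{4}{9}v}.
The reduced Gröbner basis of I + (p) is {uv - \tfrac{5}{2}v^{4}w + \tfrac{25}{4}v^{2}w - \tfrac{15}{4}vw, uw + \tfrac{10}{9}v^{3} - \tfrac{25}{9}v + \tfrac{5}{3}, v^{5} - \tfrac{5}{2}v^{3} - \tfrac{17}{10}v^{2} + \tfrac{16}{5}vw + \tfrac{4}{5}v, vw^{2} + \tfrac{4}{9}v} ≠ {1}, a proper ideal, so the enlarged system stays consistent: p is independent of I, with normal form 9vw^{2} + 4v.

-u^{2}v^{2}w + 8uv^{2}w^{2} - 8uvw^{3} - 2uvw^{2} + 9vw^{2} + 4v is independent of I; its normal form modulo I is 9vw^{2} + 4v.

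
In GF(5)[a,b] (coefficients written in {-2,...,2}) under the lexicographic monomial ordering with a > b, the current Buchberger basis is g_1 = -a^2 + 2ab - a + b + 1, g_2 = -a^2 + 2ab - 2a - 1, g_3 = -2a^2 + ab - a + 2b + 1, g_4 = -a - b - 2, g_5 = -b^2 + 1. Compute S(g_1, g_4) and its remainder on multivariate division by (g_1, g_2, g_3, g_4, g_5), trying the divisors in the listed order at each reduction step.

S(g_1, g_4) = 2ab - a - b - 1; remainder on division = b - 1.

lcm(LM(g_1), LM(g_4)) = a^2.
S = (lcm/LT(g_1))·g_1 − (lcm/LT(g_4))·g_4 = 2ab - a - b - 1.
Reduce S modulo (g_1, g_2, g_3, g_4, g_5) in that order:
  leading term ab: subtract (-2b)·g_4 from 2ab - a - b - 1 → -a - 2b^2 - 1
  leading term a: subtract (1)·g_4 from -a - 2b^2 - 1 → -2b^2 + b + 1
  leading term b^2: subtract (2)·g_5 from -2b^2 + b + 1 → b - 1
  leading term b: no divisor's leading term divides it; move b to the remainder.
  leading term 1: no divisor's leading term divides it; move -1 to the remainder.
The remainder b - 1 is nonzero, so it would be added as the next basis element.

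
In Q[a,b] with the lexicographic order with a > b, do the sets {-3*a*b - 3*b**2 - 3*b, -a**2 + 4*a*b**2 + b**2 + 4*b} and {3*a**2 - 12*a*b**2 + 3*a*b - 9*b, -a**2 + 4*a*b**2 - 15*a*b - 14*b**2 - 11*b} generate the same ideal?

Yes, the ideals are equal.

For a fixed monomial order, each ideal has a unique reduced Gröbner basis; comparing bases decides equality.
Buchberger on the first generating set:
f_1 = -3*a*b - 3*b**2 - 3*b, LT = a*b.
f_2 = -a**2 + 4*a*b**2 + b**2 + 4*b, LT = a**2.

S(f_1,f_2): lcm = a**2*b. S = 4*a*b**3 + a*b**2 + a*b + b**3 + 4*b**2.
  leading term a*b**3: subtract (-4/3*b**2)·f_1 from 4*a*b**3 + a*b**2 + a*b + b**3 + 4*b**2 → a*b**2 + a*b - 4*b**4 - 3*b**3 + 4*b**2
  leading term a*b**2: subtract (-1/3*b)·f_1 from a*b**2 + a*b - 4*b**4 - 3*b**3 + 4*b**2 → a*b - 4*b**4 - 4*b**3 + 3*b**2
  leading term a*b: subtract (-1/3)·f_1 from a*b - 4*b**4 - 4*b**3 + 3*b**2 → -4*b**4 - 4*b**3 + 2*b**2 - b
  leading term b**4: no divisor's leading term divides it; move -4*b**4 to the remainder.
  leading term b**3: no divisor's leading term divides it; move -4*b**3 to the remainder.
  leading term b**2: no divisor's leading term divides it; move 2*b**2 to the remainder.
  leading term b: no divisor's leading term divides it; move -b to the remainder.
  remainder -4*b**4 - 4*b**3 + 2*b**2 - b ≠ 0; add g_3 = -4*b**4 - 4*b**3 + 2*b**2 - b to the basis.

The other S-polynomials (S(f_1,g_3), S(f_2,g_3)) all reduce to 0 modulo the current basis, so we have a Gröbner basis.
Inter-reduce: drop elements whose leading term is divisible by another's, tail-reduce, and make monic.
Reduced Gröbner basis: {a**2 + 4*b**3 + 3*b**2 - 4*b, a*b + b**2 + b, b**4 + b**3 - 1/2*b**2 + 1/4*b}.

Buchberger on the second generating set:
h_1 = 3*a**2 - 12*a*b**2 + 3*a*b - 9*b, LT = a**2.
h_2 = -a**2 + 4*a*b**2 - 15*a*b - 14*b**2 - 11*b, LT = a**2.

S(h_1,h_2): lcm = a**2. S = -14*a*b - 14*b**2 - 14*b.
  leading term a*b: no divisor's leading term divides it; move -14*a*b to the remainder.
  leading term b**2: no divisor's leading term divides it; move -14*b**2 to the remainder.
  leading term b: no divisor's leading term divides it; move -14*b to the remainder.
  remainder -14*a*b - 14*b**2 - 14*b ≠ 0; add k_3 = -14*a*b - 14*b**2 - 14*b to the basis.

S(h_1,k_3): lcm = a**2*b. S = -4*a*b**3 - a*b - 3*b**2.
  leading term a*b**3: subtract (2/7*b**2)·k_3 from -4*a*b**3 - a*b - 3*b**2 → -a*b + 4*b**4 + 4*b**3 - 3*b**2
  leading term a*b: subtract (1/14)·k_3 from -a*b + 4*b**4 + 4*b**3 - 3*b**2 → 4*b**4 + 4*b**3 - 2*b**2 + b
  leading term b**4: no divisor's leading term divides it; move 4*b**4 to the remainder.
  leading term b**3: no divisor's leading term divides it; move 4*b**3 to the remainder.
  leading term b**2: no divisor's leading term divides it; move -2*b**2 to the remainder.
  leading term b: no divisor's leading term divides it; move b to the remainder.
  remainder 4*b**4 + 4*b**3 - 2*b**2 + b ≠ 0; add k_4 = 4*b**4 + 4*b**3 - 2*b**2 + b to the basis.

The other S-polynomials (S(h_2,k_3), S(h_1,k_4), S(h_2,k_4), S(k_3,k_4)) all reduce to 0 modulo the current basis, so we have a Gröbner basis.
Inter-reduce: drop elements whose leading term is divisible by another's, tail-reduce, and make monic.
Reduced Gröbner basis: {a**2 + 4*b**3 + 3*b**2 - 4*b, a*b + b**2 + b, b**4 + b**3 - 1/2*b**2 + 1/4*b}.

Same reduced basis, so the two generating sets span the same ideal.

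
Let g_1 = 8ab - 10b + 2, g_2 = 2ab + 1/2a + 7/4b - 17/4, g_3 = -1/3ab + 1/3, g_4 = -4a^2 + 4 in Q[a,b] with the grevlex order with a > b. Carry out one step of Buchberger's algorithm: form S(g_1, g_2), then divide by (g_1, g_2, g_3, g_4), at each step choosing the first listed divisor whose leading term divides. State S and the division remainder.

lcm(LM(g_1), LM(g_2)) = ab.
S = (lcm/LT(g_1))·g_1 − (lcm/LT(g_2))·g_2 = -1/4a - 17/8b + 19/8.
Reduce S modulo (g_1, g_2, g_3, g_4) in that order:
  leading term a: no divisor's leading term divides it; move -1/4a to the remainder.
  leading term b: no divisor's leading term divides it; move -17/8b to the remainder.
  leading term 1: no divisor's leading term divides it; move 19/8 to the remainder.
The remainder -1/4a - 17/8b + 19/8 is nonzero, so it would be added as the next basis element.

S(g_1, g_2) = -1/4a - 17/8b + 19/8; remainder on division = -1/4a - 17/8b + 19/8.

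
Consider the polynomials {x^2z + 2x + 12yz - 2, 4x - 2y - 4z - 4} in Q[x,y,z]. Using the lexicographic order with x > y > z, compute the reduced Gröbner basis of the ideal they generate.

f_1 = x^2z + 2x + 12yz - 2, LT = x^2z.
f_2 = 4x - 2y - 4z - 4, LT = x.

S(f_1,f_2): lcm = x^2z. S = 1/2xyz + xz^2 + xz + 2x + 12yz - 2.
  leading term xyz: subtract (1/8yz)·f_2 from 1/2xyz + xz^2 + xz + 2x + 12yz - 2 → xz^2 + xz + 2x + 1/4y^2z + 1/2yz^2 + 25/2yz - 2
  leading term xz^2: subtract (1/4z^2)·f_2 from xz^2 + xz + 2x + 1/4y^2z + 1/2yz^2 + 25/2yz - 2 → xz + 2x + 1/4y^2z + yz^2 + 25/2yz + z^3 + z^2 - 2
  leading term xz: subtract (1/4z)·f_2 from xz + 2x + 1/4y^2z + yz^2 + 25/2yz + z^3 + z^2 - 2 → 2x + 1/4y^2z + yz^2 + 13yz + z^3 + 2z^2 + z - 2
  leading term x: subtract (1/2)·f_2 from 2x + 1/4y^2z + yz^2 + 13yz + z^3 + 2z^2 + z - 2 → 1/4y^2z + yz^2 + 13yz + y + z^3 + 2z^2 + 3z
  leading term y^2z: no divisor's leading term divides it; move 1/4y^2z to the remainder.
  leading term yz^2: no divisor's leading term divides it; move yz^2 to the remainder.
  leading term yz: no divisor's leading term divides it; move 13yz to the remainder.
  leading term y: no divisor's leading term divides it; move y to the remainder.
  leading term z^3: no divisor's leading term divides it; move z^3 to the remainder.
  leading term z^2: no divisor's leading term divides it; move 2z^2 to the remainder.
  leading term z: no divisor's leading term divides it; move 3z to the remainder.
  remainder 1/4y^2z + yz^2 + 13yz + y + z^3 + 2z^2 + 3z ≠ 0; add g_3 = 1/4y^2z + yz^2 + 13yz + y + z^3 + 2z^2 + 3z to the basis.

The other S-polynomials (S(f_1,g_3), S(f_2,g_3)) all reduce to 0 modulo the current basis, so we have a Gröbner basis.
Inter-reduce: drop elements whose leading term is divisible by another's, tail-reduce, and make monic.

G = {x - 1/2y - z - 1, y^2z + 4yz^2 + 52yz + 4y + 4z^3 + 8z^2 + 12z}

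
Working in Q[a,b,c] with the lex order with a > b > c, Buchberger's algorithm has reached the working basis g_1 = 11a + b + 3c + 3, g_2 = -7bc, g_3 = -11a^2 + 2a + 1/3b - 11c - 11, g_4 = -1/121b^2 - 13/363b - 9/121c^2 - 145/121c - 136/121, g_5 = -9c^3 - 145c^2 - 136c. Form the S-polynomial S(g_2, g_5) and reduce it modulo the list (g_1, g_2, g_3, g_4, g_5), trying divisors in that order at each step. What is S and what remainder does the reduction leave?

S(g_2, g_5) = -145/9bc^2 - 136/9bc; remainder on division = 0.

lcm(LM(g_2), LM(g_5)) = bc^3.
S = (lcm/LT(g_2))·g_2 − (lcm/LT(g_5))·g_5 = -145/9bc^2 - 136/9bc.
Reduce S modulo (g_1, g_2, g_3, g_4, g_5) in that order:
  leading term bc^2: subtract (145/63c)·g_2 from -145/9bc^2 - 136/9bc → -136/9bc
  leading term bc: subtract (136/63)·g_2 from -136/9bc → 0
The remainder is 0, so this S-polynomial contributes no new basis element.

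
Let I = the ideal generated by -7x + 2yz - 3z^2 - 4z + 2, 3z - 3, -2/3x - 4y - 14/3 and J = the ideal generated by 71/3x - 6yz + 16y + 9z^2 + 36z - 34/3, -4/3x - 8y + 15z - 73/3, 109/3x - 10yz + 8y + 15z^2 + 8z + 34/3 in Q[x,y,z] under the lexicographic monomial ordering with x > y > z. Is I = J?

For a fixed monomial order, each ideal has a unique reduced Gröbner basis; comparing bases decides equality.
Buchberger on the first generating set:
f_1 = -7x + 2yz - 3z^2 - 4z + 2, LT = x.
f_2 = 3z - 3, LT = z.
f_3 = -2/3x - 4y - 14/3, LT = x.

S(f_1,f_3): lcm = x. S = -2/7yz - 6y + 3/7z^2 + 4/7z - 51/7.
  leading term yz: subtract (-2/21y)·f_2 from -2/7yz - 6y + 3/7z^2 + 4/7z - 51/7 → -44/7y + 3/7z^2 + 4/7z - 51/7
  leading term y: no divisor's leading term divides it; move -44/7y to the remainder.
  leading term z^2: subtract (1/7z)·f_2 from 3/7z^2 + 4/7z - 51/7 → z - 51/7
  leading term z: subtract (1/3)·f_2 from z - 51/7 → -44/7
  leading term 1: no divisor's leading term divides it; move -44/7 to the remainder.
  remainder -44/7y - 44/7 ≠ 0; add g_4 = -44/7y - 44/7 to the basis.

The other S-polynomials (S(f_1,f_2), S(f_2,f_3), S(f_1,g_4), S(f_2,g_4), S(f_3,g_4)) all reduce to 0 modulo the current basis, so we have a Gröbner basis.
Inter-reduce: drop elements whose leading term is divisible by another's, tail-reduce, and make monic.
Reduced Gröbner basis: {x + 1, y + 1, z - 1}.

Buchberger on the second generating set:
h_1 = 71/3x - 6yz + 16y + 9z^2 + 36z - 34/3, LT = x.
h_2 = -4/3x - 8y + 15z - 73/3, LT = x.
h_3 = 109/3x - 10yz + 8y + 15z^2 + 8z + 34/3, LT = x.

S(h_1,h_2): lcm = x. S = -18/71yz - 378/71y + 27/71z^2 + 3627/284z - 5319/284.
  leading term yz: no divisor's leading term divides it; move -18/71yz to the remainder.
  leading term y: no divisor's leading term divides it; move -378/71y to the remainder.
  leading term z^2: no divisor's leading term divides it; move 27/71z^2 to the remainder.
  leading term z: no divisor's leading term divides it; move 3627/284z to the remainder.
  leading term 1: no divisor's leading term divides it; move -5319/284 to the remainder.
  remainder -18/71yz - 378/71y + 27/71z^2 + 3627/284z - 5319/284 ≠ 0; add k_4 = -18/71yz - 378/71y + 27/71z^2 + 3627/284z - 5319/284 to the basis.

S(h_1,h_3): lcm = x. S = 168/7739yz + 3528/7739y - 252/7739z^2 + 10068/7739z - 6120/7739.
  leading term yz: subtract (-28/327)·k_4 from 168/7739yz + 3528/7739y - 252/7739z^2 + 10068/7739z - 6120/7739 → 261/109z - 261/109
  leading term z: no divisor's leading term divides it; move 261/109z to the remainder.
  leading term 1: no divisor's leading term divides it; move -261/109 to the remainder.
  remainder 261/109z - 261/109 ≠ 0; add k_5 = 261/109z - 261/109 to the basis.

S(k_4,k_5): lcm = yz. S = 22y - 3/2z^2 - 403/8z + 591/8.
  leading term y: no divisor's leading term divides it; move 22y to the remainder.
  leading term z^2: subtract (-109/174z)·k_5 from -3/2z^2 - 403/8z + 591/8 → -415/8z + 591/8
  leading term z: subtract (-45235/2088)·k_5 from -415/8z + 591/8 → 22
  leading term 1: no divisor's leading term divides it; move 22 to the remainder.
  remainder 22y + 22 ≠ 0; add k_6 = 22y + 22 to the basis.

The other S-polynomials (S(h_2,h_3), S(h_1,k_4), S(h_2,k_4), S(h_3,k_4), S(h_1,k_5), S(h_2,k_5), S(h_3,k_5), S(h_1,k_6), S(h_2,k_6), S(h_3,k_6), S(k_4,k_6), S(k_5,k_6)) all reduce to 0 modulo the current basis, so we have a Gröbner basis.
Inter-reduce: drop elements whose leading term is divisible by another's, tail-reduce, and make monic.
Reduced Gröbner basis: {x + 1, y + 1, z - 1}.

Same reduced basis, so the two generating sets span the same ideal.
The choice of monomial ordering does not affect the verdict — as long as both bases are computed under the same ordering, their equality decides ideal equality.

Yes, the ideals are equal.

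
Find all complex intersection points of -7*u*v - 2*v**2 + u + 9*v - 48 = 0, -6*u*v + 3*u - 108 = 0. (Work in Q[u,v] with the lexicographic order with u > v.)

{(4, -4), (72/5 - 18*sqrt(21)/5, 9/2 + sqrt(21)), (72/5 + 18*sqrt(21)/5, 9/2 - sqrt(21))}

Compute a lex Gröbner basis by Buchberger's algorithm.
f_1 = -7*u*v + u - 2*v**2 + 9*v - 48, LT = u*v.
f_2 = -6*u*v + 3*u - 108, LT = u*v.

S(f_1,f_2): lcm = u*v. S = 5/14*u + 2/7*v**2 - 9/7*v - 78/7.
  reduce S modulo (f_1, f_2):
  remainder 5/14*u + 2/7*v**2 - 9/7*v - 78/7 ≠ 0; add h_3 = 5/14*u + 2/7*v**2 - 9/7*v - 78/7 to the basis.

S(f_1,h_3): lcm = u*v. S = -1/7*u - 4/5*v**3 + 136/35*v**2 + 1047/35*v + 48/7.
  reduce S modulo (f_1, f_2, h_3):
  remainder -4/5*v**3 + 4*v**2 + 147/5*v + 12/5 ≠ 0; add h_4 = -4/5*v**3 + 4*v**2 + 147/5*v + 12/5 to the basis.

The other S-polynomials (S(f_2,h_3), S(f_1,h_4), S(f_2,h_4), S(h_3,h_4)) all reduce to 0 modulo the current basis, so we have a Gröbner basis.
Inter-reduce: drop elements whose leading term is divisible by another's, tail-reduce, and make monic.
Reduced Gröbner basis: {u + 4/5*v**2 - 18/5*v - 156/5, v**3 - 5*v**2 - 147/4*v - 3}.

A lex Gröbner basis eliminates variables successively. Here v**3 - 5*v**2 - 147/4*v - 3 depends only on v, with roots {-4, 9/2 + sqrt(21), 9/2 - sqrt(21)}; lifting each root through the earlier basis elements recovers the full solutions.
  v = -4: the earlier basis element becomes u - 4 = 0, giving u = 4 — point (4, -4).
  v = 9/2 + sqrt(21): the earlier basis element becomes u - 72/5 + 18*sqrt(21)/5 = 0, giving u = 72/5 - 18*sqrt(21)/5 — point (72/5 - 18*sqrt(21)/5, 9/2 + sqrt(21)).
  v = 9/2 - sqrt(21): the earlier basis element becomes u - 18*sqrt(21)/5 - 72/5 = 0, giving u = 72/5 + 18*sqrt(21)/5 — point (72/5 + 18*sqrt(21)/5, 9/2 - sqrt(21)).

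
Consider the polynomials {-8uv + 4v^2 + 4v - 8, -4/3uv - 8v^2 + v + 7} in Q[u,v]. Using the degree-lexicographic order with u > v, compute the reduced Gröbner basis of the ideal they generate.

G = {v^2 - 1/26v - 25/26, u + 27/50v - 27/50}

f_1 = -8uv + 4v^2 + 4v - 8, LT = uv.
f_2 = -4/3uv - 8v^2 + v + 7, LT = uv.

S(f_1,f_2): lcm = uv. S = -13/2v^2 + 1/4v + 25/4.
  leading term v^2: no divisor's leading term divides it; move -13/2v^2 to the remainder.
  leading term v: no divisor's leading term divides it; move 1/4v to the remainder.
  leading term 1: no divisor's leading term divides it; move 25/4 to the remainder.
  remainder -13/2v^2 + 1/4v + 25/4 ≠ 0; add g_3 = -13/2v^2 + 1/4v + 25/4 to the basis.

S(f_1,g_3): lcm = uv^2. S = -1/2v^3 + 1/26uv - 1/2v^2 + 25/26u + v.
  leading term v^3: subtract (1/13v)·g_3 from -1/2v^3 + 1/26uv - 1/2v^2 + 25/26u + v → 1/26uv - 27/52v^2 + 25/26u + 27/52v
  leading term uv: subtract (-1/208)·f_1 from 1/26uv - 27/52v^2 + 25/26u + 27/52v → -1/2v^2 + 25/26u + 7/13v - 1/26
  leading term v^2: subtract (1/13)·g_3 from -1/2v^2 + 25/26u + 7/13v - 1/26 → 25/26u + 27/52v - 27/52
  leading term u: no divisor's leading term divides it; move 25/26u to the remainder.
  leading term v: no divisor's leading term divides it; move 27/52v to the remainder.
  leading term 1: no divisor's leading term divides it; move -27/52 to the remainder.
  remainder 25/26u + 27/52v - 27/52 ≠ 0; add g_4 = 25/26u + 27/52v - 27/52 to the basis.

The other S-polynomials (S(f_2,g_3), S(f_1,g_4), S(f_2,g_4), S(g_3,g_4)) all reduce to 0 modulo the current basis, so we have a Gröbner basis.
Inter-reduce: drop elements whose leading term is divisible by another's, tail-reduce, and make monic.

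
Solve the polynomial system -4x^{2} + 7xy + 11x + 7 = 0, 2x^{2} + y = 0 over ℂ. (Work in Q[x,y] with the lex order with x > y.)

Compute a lex Gröbner basis by Buchberger's algorithm.
f_1 = -4x^{2} + 7xy + 11x + 7, LT = x^{2}.
f_2 = 2x^{2} + y, LT = x^{2}.

S(f_1,f_2): lcm = x^{2}. S = -\tfrac{7}{4}xy - \tfrac{11}{4}x - \tfrac{1}{2}y - \tfrac{7}{4}.
  leading term xy: no divisor's leading term divides it; move -\tfrac{7}{4}xy to the remainder.
  leading term x: no divisor's leading term divides it; move -\tfrac{11}{4}x to the remainder.
  leading term y: no divisor's leading term divides it; move -\tfrac{1}{2}y to the remainder.
  leading term 1: no divisor's leading term divides it; move -\tfrac{7}{4} to the remainder.
  remainder -\tfrac{7}{4}xy - \tfrac{11}{4}x - \tfrac{1}{2}y - \tfrac{7}{4} ≠ 0; add h_3 = -\tfrac{7}{4}xy - \tfrac{11}{4}x - \tfrac{1}{2}y - \tfrac{7}{4} to the basis.

S(f_1,h_3): lcm = x^{2}y. S = -\tfrac{11}{7}x^{2} - \tfrac{7}{4}xy^{2} - \tfrac{85}{28}xy - x - \tfrac{7}{4}y.
  leading term x^{2}: subtract (\tfrac{11}{28})·f_1 from -\tfrac{11}{7}x^{2} - \tfrac{7}{4}xy^{2} - \tfrac{85}{28}xy - x - \tfrac{7}{4}y → -\tfrac{7}{4}xy^{2} - \tfrac{81}{14}xy - \tfrac{149}{28}x - \tfrac{7}{4}y - \tfrac{11}{4}
  leading term xy^{2}: subtract (y)·h_3 from -\tfrac{7}{4}xy^{2} - \tfrac{81}{14}xy - \tfrac{149}{28}x - \tfrac{7}{4}y - \tfrac{11}{4} → -\tfrac{85}{28}xy - \tfrac{149}{28}x + \tfrac{1}{2}y^{2} - \tfrac{11}{4}
  leading term xy: subtract (\tfrac{85}{49})·h_3 from -\tfrac{85}{28}xy - \tfrac{149}{28}x + \tfrac{1}{2}y^{2} - \tfrac{11}{4} → -\tfrac{27}{49}x + \tfrac{1}{2}y^{2} + \tfrac{85}{98}y + \tfrac{2}{7}
  leading term x: no divisor's leading term divides it; move -\tfrac{27}{49}x to the remainder.
  leading term y^{2}: no divisor's leading term divides it; move \tfrac{1}{2}y^{2} to the remainder.
  leading term y: no divisor's leading term divides it; move \tfrac{85}{98}y to the remainder.
  leading term 1: no divisor's leading term divides it; move \tfrac{2}{7} to the remainder.
  remainder -\tfrac{27}{49}x + \tfrac{1}{2}y^{2} + \tfrac{85}{98}y + \tfrac{2}{7} ≠ 0; add h_4 = -\tfrac{27}{49}x + \tfrac{1}{2}y^{2} + \tfrac{85}{98}y + \tfrac{2}{7} to the basis.

S(h_3,h_4): lcm = xy. S = \tfrac{11}{7}x + \tfrac{49}{54}y^{3} + \tfrac{85}{54}y^{2} + \tfrac{152}{189}y + 1.
  leading term x: subtract (-\tfrac{77}{27})·h_4 from \tfrac{11}{7}x + \tfrac{49}{54}y^{3} + \tfrac{85}{54}y^{2} + \tfrac{152}{189}y + 1 → \tfrac{49}{54}y^{3} + 3y^{2} + \tfrac{59}{18}y + \tfrac{49}{27}
  leading term y^{3}: no divisor's leading term divides it; move \tfrac{49}{54}y^{3} to the remainder.
  leading term y^{2}: no divisor's leading term divides it; move 3y^{2} to the remainder.
  leading term y: no divisor's leading term divides it; move \tfrac{59}{18}y to the remainder.
  leading term 1: no divisor's leading term divides it; move \tfrac{49}{27} to the remainder.
  remainder \tfrac{49}{54}y^{3} + 3y^{2} + \tfrac{59}{18}y + \tfrac{49}{27} ≠ 0; add h_5 = \tfrac{49}{54}y^{3} + 3y^{2} + \tfrac{59}{18}y + \tfrac{49}{27} to the basis.

The other S-polynomials (S(f_2,h_3), S(f_1,h_4), S(f_2,h_4), S(f_1,h_5), S(f_2,h_5), S(h_3,h_5), S(h_4,h_5)) all reduce to 0 modulo the current basis, so we have a Gröbner basis.
Inter-reduce: drop elements whose leading term is divisible by another's, tail-reduce, and make monic.
Reduced Gröbner basis: {x - \tfrac{49}{54}y^{2} - \tfrac{85}{54}y - \tfrac{14}{27}, y^{3} + \tfrac{162}{49}y^{2} + \tfrac{177}{49}y + 2}.

From the last basis element, y^{3} + \tfrac{162}{49}y^{2} + \tfrac{177}{49}y + 2 = 0, so y takes values in {-2, -32/49 - 9*sqrt(17)*I/49, -32/49 + 9*sqrt(17)*I/49}. Each choice, substituted upward through the basis, yields the corresponding point(s) of the solution set.
  y = -2: the earlier basis element becomes x - 1 = 0, giving x = 1 — point (1, -2).
  y = -32/49 - 9*sqrt(17)*I/49: the earlier basis element becomes x + 9/14 + sqrt(17)*I/14 = 0, giving x = -9/14 - sqrt(17)*I/14 — point (-9/14 - sqrt(17)*I/14, -32/49 - 9*sqrt(17)*I/49).
  y = -32/49 + 9*sqrt(17)*I/49: the earlier basis element becomes x + 9/14 - sqrt(17)*I/14 = 0, giving x = -9/14 + sqrt(17)*I/14 — point (-9/14 + sqrt(17)*I/14, -32/49 + 9*sqrt(17)*I/49).

{(1, -2), (-9/14 - sqrt(17)*I/14, -32/49 - 9*sqrt(17)*I/49), (-9/14 + sqrt(17)*I/14, -32/49 + 9*sqrt(17)*I/49)}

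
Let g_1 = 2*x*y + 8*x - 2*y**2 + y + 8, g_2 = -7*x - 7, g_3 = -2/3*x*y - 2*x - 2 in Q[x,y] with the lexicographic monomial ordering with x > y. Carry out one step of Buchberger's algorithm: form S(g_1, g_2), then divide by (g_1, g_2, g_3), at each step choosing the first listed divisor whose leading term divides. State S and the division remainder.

lcm(LM(g_1), LM(g_2)) = x*y.
S = (lcm/LT(g_1))·g_1 − (lcm/LT(g_2))·g_2 = 4*x - y**2 - 1/2*y + 4.
Reduce S modulo (g_1, g_2, g_3) in that order:
  leading term x: subtract (-4/7)·g_2 from 4*x - y**2 - 1/2*y + 4 → -y**2 - 1/2*y
  leading term y**2: no divisor's leading term divides it; move -y**2 to the remainder.
  leading term y: no divisor's leading term divides it; move -1/2*y to the remainder.
The remainder -y**2 - 1/2*y is nonzero, so it would be added as the next basis element.

S(g_1, g_2) = 4*x - y**2 - 1/2*y + 4; remainder on division = -y**2 - 1/2*y.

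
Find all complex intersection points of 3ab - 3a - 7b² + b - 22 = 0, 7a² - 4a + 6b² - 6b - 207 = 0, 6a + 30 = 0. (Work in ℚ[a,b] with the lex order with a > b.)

{(-5, -1)}

Compute a lex Gröbner basis by Buchberger's algorithm.
f_1 = 3ab - 3a - 7b² + b - 22, LT = ab.
f_2 = 7a² - 4a + 6b² - 6b - 207, LT = a².
f_3 = 6a + 30, LT = a.

S(f_1,f_2): lcm = a²b. S = -a² - 7/3ab² + 19/21ab - 22/3a - 6/7b³ + 6/7b² + 207/7b.
  reduce S modulo (f_1, f_2, f_3):
  remainder -397/63b³ - 53/63b² + 761/63b + 139/21 ≠ 0; add h_4 = -397/63b³ - 53/63b² + 761/63b + 139/21 to the basis.

S(f_1,f_3): lcm = ab. S = -a - 7/3b² - 14/3b - 22/3.
  reduce S modulo (f_1, f_2, f_3, h_4):
  remainder -7/3b² - 14/3b - 7/3 ≠ 0; add h_5 = -7/3b² - 14/3b - 7/3 to the basis.

S(f_2,f_3): lcm = a². S = -39/7a + 6/7b² - 6/7b - 207/7.
  reduce S modulo (f_1, f_2, f_3, h_4, h_5):
  remainder -18/7b - 18/7 ≠ 0; add h_6 = -18/7b - 18/7 to the basis.

The other S-polynomials (S(f_1,h_4), S(f_2,h_4), S(f_3,h_4), S(f_1,h_5), S(f_2,h_5), S(f_3,h_5), S(h_4,h_5), S(f_1,h_6), S(f_2,h_6), S(f_3,h_6), S(h_4,h_6), S(h_5,h_6)) all reduce to 0 modulo the current basis, so we have a Gröbner basis.
Inter-reduce: drop elements whose leading term is divisible by another's, tail-reduce, and make monic.
Reduced Gröbner basis: {a + 5, b + 1}.

The lex basis is triangular: the last element involves only b. Solving b + 1 = 0 gives b ∈ {-1}; substituting each value into the earlier elements determines the remaining variables.
  b = -1: the earlier basis element becomes a + 5 = 0, giving a = -5 — point (-5, -1).
A lex Gröbner basis triangularizes the system, enabling back-substitution.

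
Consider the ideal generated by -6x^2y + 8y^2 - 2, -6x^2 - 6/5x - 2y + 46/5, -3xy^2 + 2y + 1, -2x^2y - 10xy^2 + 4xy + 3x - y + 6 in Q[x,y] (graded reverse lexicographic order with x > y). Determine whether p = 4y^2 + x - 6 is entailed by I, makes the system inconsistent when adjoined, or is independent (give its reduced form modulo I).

First compute the reduced Gröbner basis of I by Buchberger's algorithm.
f_1 = -6x^2y + 8y^2 - 2, LT = x^2y.
f_2 = -6x^2 - 6/5x - 2y + 46/5, LT = x^2.
f_3 = -3xy^2 + 2y + 1, LT = xy^2.
f_4 = -2x^2y - 10xy^2 + 4xy + 3x - y + 6, LT = x^2y.

S(f_1,f_2): lcm = x^2y. S = -1/5xy - 5/3y^2 + 23/15y + 1/3.
  reduce S modulo (f_1, f_2, f_3, f_4):
  remainder -1/5xy - 5/3y^2 + 23/15y + 1/3 ≠ 0; add h_5 = -1/5xy - 5/3y^2 + 23/15y + 1/3 to the basis.

S(f_1,f_3): lcm = x^2y^2. S = -4/3y^3 + 2/3xy + 1/3x + 1/3y.
  reduce S modulo (f_1, f_2, f_3, f_4, h_5):
  remainder -4/3y^3 - 50/9y^2 + 1/3x + 49/9y + 10/9 ≠ 0; add h_6 = -4/3y^3 - 50/9y^2 + 1/3x + 49/9y + 10/9 to the basis.

S(f_1,f_4): lcm = x^2y. S = -5xy^2 + 2xy - 4/3y^2 + 3/2x - 1/2y + 10/3.
  reduce S modulo (f_1, f_2, f_3, f_4, h_5, h_6):
  remainder -18y^2 + 3/2x + 23/2y + 5 ≠ 0; add h_7 = -18y^2 + 3/2x + 23/2y + 5 to the basis.

S(f_2,f_3): lcm = x^2y^2. S = 1/5xy^2 + 1/3y^3 + 2/3xy - 23/15y^2 + 1/3x.
  reduce S modulo (f_1, f_2, f_3, f_4, h_5, h_6, h_7):
  remainder -313/1080x + 3853/3240y - 1457/1620 ≠ 0; add h_8 = -313/1080x + 3853/3240y - 1457/1620 to the basis.

S(f_3,f_4): lcm = x^2y^2. S = -5xy^3 + 2xy^2 + 5/6xy - 1/2y^2 - 1/3x + 3y.
  reduce S modulo (f_1, f_2, f_3, f_4, h_5, h_6, h_7, h_8):
  remainder -1805/626y + 1805/626 ≠ 0; add h_9 = -1805/626y + 1805/626 to the basis.

The other S-polynomials (S(f_2,f_4), S(f_1,h_5), S(f_2,h_5), S(f_3,h_5), S(f_4,h_5), S(f_1,h_6), S(f_2,h_6), S(f_3,h_6), S(f_4,h_6), S(h_5,h_6), S(f_1,h_7), S(f_2,h_7), S(f_3,h_7), S(f_4,h_7), S(h_5,h_7), S(h_6,h_7), S(f_1,h_8), S(f_2,h_8), S(f_3,h_8), S(f_4,h_8), S(h_5,h_8), S(h_6,h_8), S(h_7,h_8), S(f_1,h_9), S(f_2,h_9), S(f_3,h_9), S(f_4,h_9), S(h_5,h_9), S(h_6,h_9), S(h_7,h_9), S(h_8,h_9)) all reduce to 0 modulo the current basis, so we have a Gröbner basis.
Inter-reduce: drop elements whose leading term is divisible by another's, tail-reduce, and make monic.
Reduced Gröbner basis: {x - 1, y - 1}.
Label its elements g_1 = x - 1, g_2 = y - 1.

Reduce p = 4y^2 + x - 6 modulo G:
  leading term y^2: subtract (4y)·g_2 from 4y^2 + x - 6 → x + 4y - 6
  leading term x: subtract (1)·g_1 from x + 4y - 6 → 4y - 5
  leading term y: subtract (4)·g_2 from 4y - 5 → -1
  leading term 1: no divisor's leading term divides it; move -1 to the remainder.
  normal form = -1.
The normal form is nonzero, so p ∉ I. Since p minus its normal form lies in I, I + (p) = I + (r) where r = -1; decide whether this ideal is the whole ring.
Here r = -1 is a nonzero constant, hence a unit: 1 ∈ I + (p), the Gröbner basis of I + (p) is {1}, and the enlarged system has no common solution — adjoining p is inconsistent.

The remainder on division by a Gröbner basis is unique — it is the normal form.

Adjoining 4y^2 + x - 6 makes the ideal the whole ring: the system is inconsistent.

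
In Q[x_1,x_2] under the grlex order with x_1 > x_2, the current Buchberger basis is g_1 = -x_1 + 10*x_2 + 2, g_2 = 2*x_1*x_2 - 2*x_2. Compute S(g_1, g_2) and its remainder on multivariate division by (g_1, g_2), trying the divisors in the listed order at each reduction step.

lcm(LM(g_1), LM(g_2)) = x_1*x_2.
S = (lcm/LT(g_1))·g_1 − (lcm/LT(g_2))·g_2 = -10*x_2**2 - x_2.
Reduce S modulo (g_1, g_2) in that order:
  leading term x_2**2: no divisor's leading term divides it; move -10*x_2**2 to the remainder.
  leading term x_2: no divisor's leading term divides it; move -x_2 to the remainder.
The remainder -10*x_2**2 - x_2 is nonzero, so it would be added as the next basis element.

S(g_1, g_2) = -10*x_2**2 - x_2; remainder on division = -10*x_2**2 - x_2.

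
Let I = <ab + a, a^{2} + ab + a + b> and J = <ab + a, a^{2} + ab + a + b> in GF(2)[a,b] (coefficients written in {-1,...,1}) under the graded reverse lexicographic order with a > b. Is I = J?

Two ideals are equal iff their reduced Gröbner bases coincide (the reduced basis is unique for a fixed ordering).
Buchberger on the first generating set:
f_1 = ab + a, LT = ab.
f_2 = a^{2} + ab + a + b, LT = a^{2}.

S(f_1,f_2): lcm = a^{2}b. S = ab^{2} + a^{2} + ab + b^{2}.
  leading term ab^{2}: subtract (b)·f_1 from ab^{2} + a^{2} + ab + b^{2} → a^{2} + b^{2}
  leading term a^{2}: subtract (1)·f_2 from a^{2} + b^{2} → ab + b^{2} + a + b
  leading term ab: subtract (1)·f_1 from ab + b^{2} + a + b → b^{2} + b
  leading term b^{2}: no divisor's leading term divides it; move b^{2} to the remainder.
  leading term b: no divisor's leading term divides it; move b to the remainder.
  remainder b^{2} + b ≠ 0; add g_3 = b^{2} + b to the basis.

The other S-polynomials (S(f_1,g_3), S(f_2,g_3)) all reduce to 0 modulo the current basis, so we have a Gröbner basis.
Inter-reduce: drop elements whose leading term is divisible by another's, tail-reduce, and make monic.
Reduced Gröbner basis: {a^{2} + b, ab + a, b^{2} + b}.

Buchberger on the second generating set:
h_1 = ab + a, LT = ab.
h_2 = a^{2} + ab + a + b, LT = a^{2}.

S(h_1,h_2): lcm = a^{2}b. S = ab^{2} + a^{2} + ab + b^{2}.
  leading term ab^{2}: subtract (b)·h_1 from ab^{2} + a^{2} + ab + b^{2} → a^{2} + b^{2}
  leading term a^{2}: subtract (1)·h_2 from a^{2} + b^{2} → ab + b^{2} + a + b
  leading term ab: subtract (1)·h_1 from ab + b^{2} + a + b → b^{2} + b
  leading term b^{2}: no divisor's leading term divides it; move b^{2} to the remainder.
  leading term b: no divisor's leading term divides it; move b to the remainder.
  remainder b^{2} + b ≠ 0; add k_3 = b^{2} + b to the basis.

The other S-polynomials (S(h_1,k_3), S(h_2,k_3)) all reduce to 0 modulo the current basis, so we have a Gröbner basis.
Inter-reduce: drop elements whose leading term is divisible by another's, tail-reduce, and make monic.
Reduced Gröbner basis: {a^{2} + b, ab + a, b^{2} + b}.

The two bases agree; hence the ideals are identical.
The choice of monomial ordering does not affect the verdict — as long as both bases are computed under the same ordering, their equality decides ideal equality.

Yes, the ideals are equal.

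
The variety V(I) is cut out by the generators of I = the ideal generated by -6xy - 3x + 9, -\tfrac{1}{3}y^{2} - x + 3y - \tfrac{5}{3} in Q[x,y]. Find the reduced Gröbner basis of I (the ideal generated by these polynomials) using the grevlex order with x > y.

This is the nonlinear analogue of row-reducing a linear system.

f_1 = -6xy - 3x + 9, LT = xy.
f_2 = -\tfrac{1}{3}y^{2} - x + 3y - \tfrac{5}{3}, LT = y^{2}.

S(f_1,f_2): lcm = xy^{2}. S = -3x^{2} + \tfrac{19}{2}xy - 5x - \tfrac{3}{2}y.
  reduce S modulo (f_1, f_2):
  remainder -3x^{2} - \tfrac{39}{4}x - \tfrac{3}{2}y + \tfrac{57}{4} ≠ 0; add g_3 = -3x^{2} - \tfrac{39}{4}x - \tfrac{3}{2}y + \tfrac{57}{4} to the basis.

The other S-polynomials (S(f_1,g_3), S(f_2,g_3)) all reduce to 0 modulo the current basis, so we have a Gröbner basis.

G = {x^{2} + \tfrac{13}{4}x + \tfrac{1}{2}y - \tfrac{19}{4}, xy + \tfrac{1}{2}x - \tfrac{3}{2}, y^{2} + 3x - 9y + 5}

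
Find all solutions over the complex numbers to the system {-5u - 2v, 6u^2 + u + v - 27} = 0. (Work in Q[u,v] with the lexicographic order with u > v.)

Compute a lex Gröbner basis by Buchberger's algorithm.
f_1 = -5u - 2v, LT = u.
f_2 = 6u^2 + u + v - 27, LT = u^2.

S(f_1,f_2): lcm = u^2. S = 2/5uv - 1/6u - 1/6v + 9/2.
  leading term uv: subtract (-2/25v)·f_1 from 2/5uv - 1/6u - 1/6v + 9/2 → -1/6u - 4/25v^2 - 1/6v + 9/2
  leading term u: subtract (1/30)·f_1 from -1/6u - 4/25v^2 - 1/6v + 9/2 → -4/25v^2 - 1/10v + 9/2
  leading term v^2: no divisor's leading term divides it; move -4/25v^2 to the remainder.
  leading term v: no divisor's leading term divides it; move -1/10v to the remainder.
  leading term 1: no divisor's leading term divides it; move 9/2 to the remainder.
  remainder -4/25v^2 - 1/10v + 9/2 ≠ 0; add h_3 = -4/25v^2 - 1/10v + 9/2 to the basis.

The other S-polynomials (S(f_1,h_3), S(f_2,h_3)) all reduce to 0 modulo the current basis, so we have a Gröbner basis.
Inter-reduce: drop elements whose leading term is divisible by another's, tail-reduce, and make monic.
Reduced Gröbner basis: {u + 2/5v, v^2 + 5/8v - 225/8}.

A lex Gröbner basis eliminates variables successively. Here v^2 + 5/8v - 225/8 depends only on v, with roots {-45/8, 5}; lifting each root through the earlier basis elements recovers the full solutions.
  v = -45/8: the earlier basis element becomes u - 9/4 = 0, giving u = 9/4 — point (9/4, -45/8).
  v = 5: the earlier basis element becomes u + 2 = 0, giving u = -2 — point (-2, 5).
Check: every point annihilates each of the original generators.

{(9/4, -45/8), (-2, 5)}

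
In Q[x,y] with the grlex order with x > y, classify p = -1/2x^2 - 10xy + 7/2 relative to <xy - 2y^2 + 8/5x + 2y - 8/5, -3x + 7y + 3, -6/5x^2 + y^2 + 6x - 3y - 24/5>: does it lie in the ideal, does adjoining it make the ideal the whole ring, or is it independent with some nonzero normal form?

Adjoining -1/2x^2 - 10xy + 7/2 makes the ideal the whole ring: the system is inconsistent.

First compute the reduced Gröbner basis of I by Buchberger's algorithm.
f_1 = xy - 2y^2 + 8/5x + 2y - 8/5, LT = xy.
f_2 = -3x + 7y + 3, LT = x.
f_3 = -6/5x^2 + y^2 + 6x - 3y - 24/5, LT = x^2.

S(f_1,f_2): lcm = xy. S = 1/3y^2 + 8/5x + 3y - 8/5.
  leading term y^2: no divisor's leading term divides it; move 1/3y^2 to the remainder.
  leading term x: subtract (-8/15)·f_2 from 8/5x + 3y - 8/5 → 101/15y
  leading term y: no divisor's leading term divides it; move 101/15y to the remainder.
  remainder 1/3y^2 + 101/15y ≠ 0; add h_4 = 1/3y^2 + 101/15y to the basis.

S(f_1,f_3): lcm = x^2y. S = -2xy^2 + 5/6y^3 + 8/5x^2 + 7xy - 5/2y^2 - 8/5x - 4y.
  leading term xy^2: subtract (-2y)·f_1 from -2xy^2 + 5/6y^3 + 8/5x^2 + 7xy - 5/2y^2 - 8/5x - 4y → -19/6y^3 + 8/5x^2 + 51/5xy + 3/2y^2 - 8/5x - 36/5y
  leading term y^3: subtract (-19/2y)·h_4 from -19/6y^3 + 8/5x^2 + 51/5xy + 3/2y^2 - 8/5x - 36/5y → 8/5x^2 + 51/5xy + 982/15y^2 - 8/5x - 36/5y
  leading term x^2: subtract (-8/15x)·f_2 from 8/5x^2 + 51/5xy + 982/15y^2 - 8/5x - 36/5y → 209/15xy + 982/15y^2 - 36/5y
  leading term xy: subtract (209/15)·f_1 from 209/15xy + 982/15y^2 - 36/5y → 280/3y^2 - 1672/75x - 526/15y + 1672/75
  leading term y^2: subtract (280)·h_4 from 280/3y^2 - 1672/75x - 526/15y + 1672/75 → -1672/75x - 9602/5y + 1672/75
  leading term x: subtract (1672/225)·f_2 from -1672/75x - 9602/5y + 1672/75 → -443794/225y
  leading term y: no divisor's leading term divides it; move -443794/225y to the remainder.
  remainder -443794/225y ≠ 0; add h_5 = -443794/225y to the basis.

The other S-polynomials (S(f_2,f_3), S(f_1,h_4), S(f_2,h_4), S(f_3,h_4), S(f_1,h_5), S(f_2,h_5), S(f_3,h_5), S(h_4,h_5)) all reduce to 0 modulo the current basis, so we have a Gröbner basis.
Inter-reduce: drop elements whose leading term is divisible by another's, tail-reduce, and make monic.
Reduced Gröbner basis: {x - 1, y}.
Label its elements g_1 = x - 1, g_2 = y.

Reduce p = -1/2x^2 - 10xy + 7/2 modulo G:
  leading term x^2: subtract (-1/2x)·g_1 from -1/2x^2 - 10xy + 7/2 → -10xy - 1/2x + 7/2
  leading term xy: subtract (-10y)·g_1 from -10xy - 1/2x + 7/2 → -1/2x - 10y + 7/2
  leading term x: subtract (-1/2)·g_1 from -1/2x - 10y + 7/2 → -10y + 3
  leading term y: subtract (-10)·g_2 from -10y + 3 → 3
  leading term 1: no divisor's leading term divides it; move 3 to the remainder.
  normal form = 3.
The normal form is nonzero, so p ∉ I. Since p minus its normal form lies in I, I + (p) = I + (r) where r = 3; decide whether this ideal is the whole ring.
Here r = 3 is a nonzero constant, hence a unit: 1 ∈ I + (p), the Gröbner basis of I + (p) is {1}, and the enlarged system has no common solution — adjoining p is inconsistent.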